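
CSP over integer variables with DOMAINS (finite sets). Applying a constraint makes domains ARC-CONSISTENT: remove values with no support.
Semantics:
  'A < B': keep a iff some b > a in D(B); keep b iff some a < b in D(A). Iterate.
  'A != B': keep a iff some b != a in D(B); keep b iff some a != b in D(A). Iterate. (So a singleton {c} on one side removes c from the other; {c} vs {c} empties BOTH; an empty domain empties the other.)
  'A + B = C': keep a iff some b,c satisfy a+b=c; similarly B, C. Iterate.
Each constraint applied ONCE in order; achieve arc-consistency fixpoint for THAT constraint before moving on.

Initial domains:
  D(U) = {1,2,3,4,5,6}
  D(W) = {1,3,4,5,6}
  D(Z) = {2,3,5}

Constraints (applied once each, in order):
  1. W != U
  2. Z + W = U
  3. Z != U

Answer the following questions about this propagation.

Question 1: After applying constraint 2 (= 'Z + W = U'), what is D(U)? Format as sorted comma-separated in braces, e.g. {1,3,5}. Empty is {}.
Answer: {3,4,5,6}

Derivation:
Constraint 1 (W != U) on D(W)={1,3,4,5,6} D(U)={1,2,3,4,5,6}: no change
Constraint 2 (Z + W = U) on D(Z)={2,3,5} D(W)={1,3,4,5,6} D(U)={1,2,3,4,5,6}: W {1,3,4,5,6}->{1,3,4}; U {1,2,3,4,5,6}->{3,4,5,6}
So after constraint 2: D(U) = {3,4,5,6}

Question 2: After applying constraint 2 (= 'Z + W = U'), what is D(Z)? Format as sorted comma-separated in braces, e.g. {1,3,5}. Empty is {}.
Constraint 1 (W != U) on D(W)={1,3,4,5,6} D(U)={1,2,3,4,5,6}: no change
Constraint 2 (Z + W = U) on D(Z)={2,3,5} D(W)={1,3,4,5,6} D(U)={1,2,3,4,5,6}: W {1,3,4,5,6}->{1,3,4}; U {1,2,3,4,5,6}->{3,4,5,6}
So after constraint 2: D(Z) = {2,3,5}

Answer: {2,3,5}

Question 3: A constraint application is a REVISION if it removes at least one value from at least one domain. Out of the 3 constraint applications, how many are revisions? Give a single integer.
Answer: 1

Derivation:
Constraint 1 (W != U) on D(W)={1,3,4,5,6} D(U)={1,2,3,4,5,6}: no change => not a revision
Constraint 2 (Z + W = U) on D(Z)={2,3,5} D(W)={1,3,4,5,6} D(U)={1,2,3,4,5,6}: W {1,3,4,5,6}->{1,3,4}; U {1,2,3,4,5,6}->{3,4,5,6} => REVISION
Constraint 3 (Z != U) on D(Z)={2,3,5} D(U)={3,4,5,6}: no change => not a revision
Total revisions = 1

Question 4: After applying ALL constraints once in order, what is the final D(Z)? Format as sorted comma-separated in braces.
Answer: {2,3,5}

Derivation:
Constraint 1 (W != U) on D(W)={1,3,4,5,6} D(U)={1,2,3,4,5,6}: no change
Constraint 2 (Z + W = U) on D(Z)={2,3,5} D(W)={1,3,4,5,6} D(U)={1,2,3,4,5,6}: W {1,3,4,5,6}->{1,3,4}; U {1,2,3,4,5,6}->{3,4,5,6}
Constraint 3 (Z != U) on D(Z)={2,3,5} D(U)={3,4,5,6}: no change
So after all 3 constraints: D(Z) = {2,3,5}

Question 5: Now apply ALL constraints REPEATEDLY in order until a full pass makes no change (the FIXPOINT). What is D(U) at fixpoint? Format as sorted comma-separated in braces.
pass 0 (initial): D(U)={1,2,3,4,5,6}
pass 1: U {1,2,3,4,5,6}->{3,4,5,6}; W {1,3,4,5,6}->{1,3,4}
pass 2: no change
Fixpoint after 2 passes: D(U) = {3,4,5,6}

Answer: {3,4,5,6}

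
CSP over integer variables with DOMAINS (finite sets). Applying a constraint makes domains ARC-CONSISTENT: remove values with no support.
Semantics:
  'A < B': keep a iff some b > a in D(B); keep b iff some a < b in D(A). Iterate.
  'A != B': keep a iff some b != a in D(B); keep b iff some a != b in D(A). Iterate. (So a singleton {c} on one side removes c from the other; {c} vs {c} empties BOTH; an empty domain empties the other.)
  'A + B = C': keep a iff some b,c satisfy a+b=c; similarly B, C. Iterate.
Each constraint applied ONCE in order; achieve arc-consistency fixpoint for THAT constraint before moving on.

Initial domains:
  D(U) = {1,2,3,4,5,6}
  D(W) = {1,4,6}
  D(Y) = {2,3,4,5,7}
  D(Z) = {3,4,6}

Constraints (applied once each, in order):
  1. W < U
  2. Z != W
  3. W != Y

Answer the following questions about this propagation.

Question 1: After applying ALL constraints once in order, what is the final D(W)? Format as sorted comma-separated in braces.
Answer: {1,4}

Derivation:
Constraint 1 (W < U) on D(W)={1,4,6} D(U)={1,2,3,4,5,6}: W {1,4,6}->{1,4}; U {1,2,3,4,5,6}->{2,3,4,5,6}
Constraint 2 (Z != W) on D(Z)={3,4,6} D(W)={1,4}: no change
Constraint 3 (W != Y) on D(W)={1,4} D(Y)={2,3,4,5,7}: no change
So after all 3 constraints: D(W) = {1,4}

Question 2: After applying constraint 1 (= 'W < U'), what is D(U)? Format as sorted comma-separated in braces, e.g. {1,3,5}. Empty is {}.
Constraint 1 (W < U) on D(W)={1,4,6} D(U)={1,2,3,4,5,6}: W {1,4,6}->{1,4}; U {1,2,3,4,5,6}->{2,3,4,5,6}
So after constraint 1: D(U) = {2,3,4,5,6}

Answer: {2,3,4,5,6}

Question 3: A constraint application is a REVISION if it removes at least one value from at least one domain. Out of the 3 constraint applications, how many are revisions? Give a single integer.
Constraint 1 (W < U) on D(W)={1,4,6} D(U)={1,2,3,4,5,6}: W {1,4,6}->{1,4}; U {1,2,3,4,5,6}->{2,3,4,5,6} => REVISION
Constraint 2 (Z != W) on D(Z)={3,4,6} D(W)={1,4}: no change => not a revision
Constraint 3 (W != Y) on D(W)={1,4} D(Y)={2,3,4,5,7}: no change => not a revision
Total revisions = 1

Answer: 1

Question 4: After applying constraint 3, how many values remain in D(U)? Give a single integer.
Answer: 5

Derivation:
Constraint 1 (W < U) on D(W)={1,4,6} D(U)={1,2,3,4,5,6}: W {1,4,6}->{1,4}; U {1,2,3,4,5,6}->{2,3,4,5,6}
Constraint 2 (Z != W) on D(Z)={3,4,6} D(W)={1,4}: no change
Constraint 3 (W != Y) on D(W)={1,4} D(Y)={2,3,4,5,7}: no change
So after constraint 3: D(U)={2,3,4,5,6}, size = 5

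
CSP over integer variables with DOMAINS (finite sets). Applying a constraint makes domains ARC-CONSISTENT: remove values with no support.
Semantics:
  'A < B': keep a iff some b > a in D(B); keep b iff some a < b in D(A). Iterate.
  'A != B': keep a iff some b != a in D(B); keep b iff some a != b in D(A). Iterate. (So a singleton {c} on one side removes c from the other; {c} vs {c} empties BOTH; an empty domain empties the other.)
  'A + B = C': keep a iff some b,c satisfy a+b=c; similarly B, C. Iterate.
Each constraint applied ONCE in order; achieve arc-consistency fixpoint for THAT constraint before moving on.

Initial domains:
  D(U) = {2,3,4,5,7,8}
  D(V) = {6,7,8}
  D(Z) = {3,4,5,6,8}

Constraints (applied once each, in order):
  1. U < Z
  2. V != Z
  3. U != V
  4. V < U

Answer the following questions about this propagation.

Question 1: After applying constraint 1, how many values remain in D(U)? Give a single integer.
Answer: 5

Derivation:
Constraint 1 (U < Z) on D(U)={2,3,4,5,7,8} D(Z)={3,4,5,6,8}: U {2,3,4,5,7,8}->{2,3,4,5,7}
So after constraint 1: D(U)={2,3,4,5,7}, size = 5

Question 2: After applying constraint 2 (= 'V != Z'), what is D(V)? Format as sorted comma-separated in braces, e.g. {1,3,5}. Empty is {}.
Constraint 1 (U < Z) on D(U)={2,3,4,5,7,8} D(Z)={3,4,5,6,8}: U {2,3,4,5,7,8}->{2,3,4,5,7}
Constraint 2 (V != Z) on D(V)={6,7,8} D(Z)={3,4,5,6,8}: no change
So after constraint 2: D(V) = {6,7,8}

Answer: {6,7,8}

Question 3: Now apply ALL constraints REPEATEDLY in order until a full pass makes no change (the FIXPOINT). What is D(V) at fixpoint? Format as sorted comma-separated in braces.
pass 0 (initial): D(V)={6,7,8}
pass 1: U {2,3,4,5,7,8}->{7}; V {6,7,8}->{6}
pass 2: Z {3,4,5,6,8}->{8}
pass 3: no change
Fixpoint after 3 passes: D(V) = {6}

Answer: {6}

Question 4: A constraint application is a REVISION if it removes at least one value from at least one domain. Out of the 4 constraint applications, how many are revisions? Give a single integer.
Constraint 1 (U < Z) on D(U)={2,3,4,5,7,8} D(Z)={3,4,5,6,8}: U {2,3,4,5,7,8}->{2,3,4,5,7} => REVISION
Constraint 2 (V != Z) on D(V)={6,7,8} D(Z)={3,4,5,6,8}: no change => not a revision
Constraint 3 (U != V) on D(U)={2,3,4,5,7} D(V)={6,7,8}: no change => not a revision
Constraint 4 (V < U) on D(V)={6,7,8} D(U)={2,3,4,5,7}: V {6,7,8}->{6}; U {2,3,4,5,7}->{7} => REVISION
Total revisions = 2

Answer: 2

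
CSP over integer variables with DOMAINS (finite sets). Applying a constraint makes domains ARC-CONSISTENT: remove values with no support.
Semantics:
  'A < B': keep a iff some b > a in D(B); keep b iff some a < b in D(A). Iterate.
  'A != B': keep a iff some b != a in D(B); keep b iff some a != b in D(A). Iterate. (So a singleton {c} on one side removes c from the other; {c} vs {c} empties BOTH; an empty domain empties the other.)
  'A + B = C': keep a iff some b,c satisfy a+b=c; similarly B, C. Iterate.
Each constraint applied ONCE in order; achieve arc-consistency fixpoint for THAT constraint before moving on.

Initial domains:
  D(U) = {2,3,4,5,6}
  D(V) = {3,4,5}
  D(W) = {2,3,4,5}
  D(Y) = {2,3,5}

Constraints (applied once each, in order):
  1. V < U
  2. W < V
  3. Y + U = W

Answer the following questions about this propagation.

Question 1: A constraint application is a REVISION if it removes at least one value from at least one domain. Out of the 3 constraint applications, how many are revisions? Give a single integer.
Answer: 3

Derivation:
Constraint 1 (V < U) on D(V)={3,4,5} D(U)={2,3,4,5,6}: U {2,3,4,5,6}->{4,5,6} => REVISION
Constraint 2 (W < V) on D(W)={2,3,4,5} D(V)={3,4,5}: W {2,3,4,5}->{2,3,4} => REVISION
Constraint 3 (Y + U = W) on D(Y)={2,3,5} D(U)={4,5,6} D(W)={2,3,4}: Y {2,3,5}->{}; U {4,5,6}->{}; W {2,3,4}->{} => REVISION
Total revisions = 3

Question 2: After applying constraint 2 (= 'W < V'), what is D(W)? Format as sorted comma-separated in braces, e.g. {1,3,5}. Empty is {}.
Constraint 1 (V < U) on D(V)={3,4,5} D(U)={2,3,4,5,6}: U {2,3,4,5,6}->{4,5,6}
Constraint 2 (W < V) on D(W)={2,3,4,5} D(V)={3,4,5}: W {2,3,4,5}->{2,3,4}
So after constraint 2: D(W) = {2,3,4}

Answer: {2,3,4}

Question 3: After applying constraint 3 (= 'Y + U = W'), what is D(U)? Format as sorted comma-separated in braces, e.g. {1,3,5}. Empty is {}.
Answer: {}

Derivation:
Constraint 1 (V < U) on D(V)={3,4,5} D(U)={2,3,4,5,6}: U {2,3,4,5,6}->{4,5,6}
Constraint 2 (W < V) on D(W)={2,3,4,5} D(V)={3,4,5}: W {2,3,4,5}->{2,3,4}
Constraint 3 (Y + U = W) on D(Y)={2,3,5} D(U)={4,5,6} D(W)={2,3,4}: Y {2,3,5}->{}; U {4,5,6}->{}; W {2,3,4}->{}
So after constraint 3: D(U) = {}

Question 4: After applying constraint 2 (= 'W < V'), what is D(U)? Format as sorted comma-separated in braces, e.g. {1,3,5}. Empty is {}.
Answer: {4,5,6}

Derivation:
Constraint 1 (V < U) on D(V)={3,4,5} D(U)={2,3,4,5,6}: U {2,3,4,5,6}->{4,5,6}
Constraint 2 (W < V) on D(W)={2,3,4,5} D(V)={3,4,5}: W {2,3,4,5}->{2,3,4}
So after constraint 2: D(U) = {4,5,6}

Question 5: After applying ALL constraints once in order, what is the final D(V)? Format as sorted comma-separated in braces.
Constraint 1 (V < U) on D(V)={3,4,5} D(U)={2,3,4,5,6}: U {2,3,4,5,6}->{4,5,6}
Constraint 2 (W < V) on D(W)={2,3,4,5} D(V)={3,4,5}: W {2,3,4,5}->{2,3,4}
Constraint 3 (Y + U = W) on D(Y)={2,3,5} D(U)={4,5,6} D(W)={2,3,4}: Y {2,3,5}->{}; U {4,5,6}->{}; W {2,3,4}->{}
So after all 3 constraints: D(V) = {3,4,5}

Answer: {3,4,5}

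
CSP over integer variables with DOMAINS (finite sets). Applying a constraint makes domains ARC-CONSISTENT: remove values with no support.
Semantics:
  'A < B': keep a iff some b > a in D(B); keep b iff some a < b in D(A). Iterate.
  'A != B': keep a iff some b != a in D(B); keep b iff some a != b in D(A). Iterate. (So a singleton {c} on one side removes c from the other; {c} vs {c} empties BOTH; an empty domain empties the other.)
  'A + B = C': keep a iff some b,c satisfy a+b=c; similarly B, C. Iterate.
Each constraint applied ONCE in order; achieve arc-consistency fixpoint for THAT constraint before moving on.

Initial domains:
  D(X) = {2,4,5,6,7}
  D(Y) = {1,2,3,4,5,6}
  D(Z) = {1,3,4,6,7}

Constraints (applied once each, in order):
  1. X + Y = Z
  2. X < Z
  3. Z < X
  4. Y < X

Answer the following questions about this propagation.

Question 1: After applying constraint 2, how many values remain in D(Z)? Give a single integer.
Constraint 1 (X + Y = Z) on D(X)={2,4,5,6,7} D(Y)={1,2,3,4,5,6} D(Z)={1,3,4,6,7}: X {2,4,5,6,7}->{2,4,5,6}; Y {1,2,3,4,5,6}->{1,2,3,4,5}; Z {1,3,4,6,7}->{3,4,6,7}
Constraint 2 (X < Z) on D(X)={2,4,5,6} D(Z)={3,4,6,7}: no change
So after constraint 2: D(Z)={3,4,6,7}, size = 4

Answer: 4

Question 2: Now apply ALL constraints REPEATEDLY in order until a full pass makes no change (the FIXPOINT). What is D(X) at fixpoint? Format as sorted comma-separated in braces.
Answer: {}

Derivation:
pass 0 (initial): D(X)={2,4,5,6,7}
pass 1: X {2,4,5,6,7}->{4,5,6}; Y {1,2,3,4,5,6}->{1,2,3,4,5}; Z {1,3,4,6,7}->{3,4}
pass 2: X {4,5,6}->{}; Y {1,2,3,4,5}->{}; Z {3,4}->{}
pass 3: no change
Fixpoint after 3 passes: D(X) = {}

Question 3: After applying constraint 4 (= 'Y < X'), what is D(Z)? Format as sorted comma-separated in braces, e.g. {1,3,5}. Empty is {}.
Constraint 1 (X + Y = Z) on D(X)={2,4,5,6,7} D(Y)={1,2,3,4,5,6} D(Z)={1,3,4,6,7}: X {2,4,5,6,7}->{2,4,5,6}; Y {1,2,3,4,5,6}->{1,2,3,4,5}; Z {1,3,4,6,7}->{3,4,6,7}
Constraint 2 (X < Z) on D(X)={2,4,5,6} D(Z)={3,4,6,7}: no change
Constraint 3 (Z < X) on D(Z)={3,4,6,7} D(X)={2,4,5,6}: Z {3,4,6,7}->{3,4}; X {2,4,5,6}->{4,5,6}
Constraint 4 (Y < X) on D(Y)={1,2,3,4,5} D(X)={4,5,6}: no change
So after constraint 4: D(Z) = {3,4}

Answer: {3,4}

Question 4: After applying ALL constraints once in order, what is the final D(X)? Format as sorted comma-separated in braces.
Constraint 1 (X + Y = Z) on D(X)={2,4,5,6,7} D(Y)={1,2,3,4,5,6} D(Z)={1,3,4,6,7}: X {2,4,5,6,7}->{2,4,5,6}; Y {1,2,3,4,5,6}->{1,2,3,4,5}; Z {1,3,4,6,7}->{3,4,6,7}
Constraint 2 (X < Z) on D(X)={2,4,5,6} D(Z)={3,4,6,7}: no change
Constraint 3 (Z < X) on D(Z)={3,4,6,7} D(X)={2,4,5,6}: Z {3,4,6,7}->{3,4}; X {2,4,5,6}->{4,5,6}
Constraint 4 (Y < X) on D(Y)={1,2,3,4,5} D(X)={4,5,6}: no change
So after all 4 constraints: D(X) = {4,5,6}

Answer: {4,5,6}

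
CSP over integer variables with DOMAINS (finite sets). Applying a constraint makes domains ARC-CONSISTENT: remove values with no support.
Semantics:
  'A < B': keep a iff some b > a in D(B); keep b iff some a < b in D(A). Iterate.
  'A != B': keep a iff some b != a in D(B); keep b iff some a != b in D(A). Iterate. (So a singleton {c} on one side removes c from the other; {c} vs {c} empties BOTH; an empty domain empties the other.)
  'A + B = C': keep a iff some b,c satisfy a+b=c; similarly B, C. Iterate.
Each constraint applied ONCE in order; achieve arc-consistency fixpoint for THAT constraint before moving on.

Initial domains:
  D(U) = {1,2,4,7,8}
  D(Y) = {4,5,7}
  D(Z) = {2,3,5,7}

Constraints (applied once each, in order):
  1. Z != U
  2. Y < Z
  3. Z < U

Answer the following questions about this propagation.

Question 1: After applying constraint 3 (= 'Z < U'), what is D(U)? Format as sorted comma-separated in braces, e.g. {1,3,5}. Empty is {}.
Constraint 1 (Z != U) on D(Z)={2,3,5,7} D(U)={1,2,4,7,8}: no change
Constraint 2 (Y < Z) on D(Y)={4,5,7} D(Z)={2,3,5,7}: Y {4,5,7}->{4,5}; Z {2,3,5,7}->{5,7}
Constraint 3 (Z < U) on D(Z)={5,7} D(U)={1,2,4,7,8}: U {1,2,4,7,8}->{7,8}
So after constraint 3: D(U) = {7,8}

Answer: {7,8}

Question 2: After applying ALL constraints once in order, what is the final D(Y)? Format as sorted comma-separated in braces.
Answer: {4,5}

Derivation:
Constraint 1 (Z != U) on D(Z)={2,3,5,7} D(U)={1,2,4,7,8}: no change
Constraint 2 (Y < Z) on D(Y)={4,5,7} D(Z)={2,3,5,7}: Y {4,5,7}->{4,5}; Z {2,3,5,7}->{5,7}
Constraint 3 (Z < U) on D(Z)={5,7} D(U)={1,2,4,7,8}: U {1,2,4,7,8}->{7,8}
So after all 3 constraints: D(Y) = {4,5}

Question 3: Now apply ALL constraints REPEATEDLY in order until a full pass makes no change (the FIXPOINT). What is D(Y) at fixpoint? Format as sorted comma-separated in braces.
Answer: {4,5}

Derivation:
pass 0 (initial): D(Y)={4,5,7}
pass 1: U {1,2,4,7,8}->{7,8}; Y {4,5,7}->{4,5}; Z {2,3,5,7}->{5,7}
pass 2: no change
Fixpoint after 2 passes: D(Y) = {4,5}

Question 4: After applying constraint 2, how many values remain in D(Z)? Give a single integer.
Constraint 1 (Z != U) on D(Z)={2,3,5,7} D(U)={1,2,4,7,8}: no change
Constraint 2 (Y < Z) on D(Y)={4,5,7} D(Z)={2,3,5,7}: Y {4,5,7}->{4,5}; Z {2,3,5,7}->{5,7}
So after constraint 2: D(Z)={5,7}, size = 2

Answer: 2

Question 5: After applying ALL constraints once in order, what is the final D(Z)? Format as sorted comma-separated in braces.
Constraint 1 (Z != U) on D(Z)={2,3,5,7} D(U)={1,2,4,7,8}: no change
Constraint 2 (Y < Z) on D(Y)={4,5,7} D(Z)={2,3,5,7}: Y {4,5,7}->{4,5}; Z {2,3,5,7}->{5,7}
Constraint 3 (Z < U) on D(Z)={5,7} D(U)={1,2,4,7,8}: U {1,2,4,7,8}->{7,8}
So after all 3 constraints: D(Z) = {5,7}

Answer: {5,7}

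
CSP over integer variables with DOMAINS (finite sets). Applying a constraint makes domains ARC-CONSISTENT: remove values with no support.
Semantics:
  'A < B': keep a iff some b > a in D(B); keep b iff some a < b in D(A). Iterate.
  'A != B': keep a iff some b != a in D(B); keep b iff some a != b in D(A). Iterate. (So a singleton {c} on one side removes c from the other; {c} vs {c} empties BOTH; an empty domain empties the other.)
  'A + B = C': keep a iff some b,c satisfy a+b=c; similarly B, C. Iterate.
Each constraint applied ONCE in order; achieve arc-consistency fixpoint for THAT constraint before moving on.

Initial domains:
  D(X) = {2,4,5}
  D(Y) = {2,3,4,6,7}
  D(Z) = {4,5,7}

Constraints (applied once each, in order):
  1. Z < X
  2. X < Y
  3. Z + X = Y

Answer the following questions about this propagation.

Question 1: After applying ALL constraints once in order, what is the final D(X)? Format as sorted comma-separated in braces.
Constraint 1 (Z < X) on D(Z)={4,5,7} D(X)={2,4,5}: Z {4,5,7}->{4}; X {2,4,5}->{5}
Constraint 2 (X < Y) on D(X)={5} D(Y)={2,3,4,6,7}: Y {2,3,4,6,7}->{6,7}
Constraint 3 (Z + X = Y) on D(Z)={4} D(X)={5} D(Y)={6,7}: Z {4}->{}; X {5}->{}; Y {6,7}->{}
So after all 3 constraints: D(X) = {}

Answer: {}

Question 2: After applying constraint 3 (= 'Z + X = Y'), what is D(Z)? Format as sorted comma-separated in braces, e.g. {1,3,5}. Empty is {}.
Answer: {}

Derivation:
Constraint 1 (Z < X) on D(Z)={4,5,7} D(X)={2,4,5}: Z {4,5,7}->{4}; X {2,4,5}->{5}
Constraint 2 (X < Y) on D(X)={5} D(Y)={2,3,4,6,7}: Y {2,3,4,6,7}->{6,7}
Constraint 3 (Z + X = Y) on D(Z)={4} D(X)={5} D(Y)={6,7}: Z {4}->{}; X {5}->{}; Y {6,7}->{}
So after constraint 3: D(Z) = {}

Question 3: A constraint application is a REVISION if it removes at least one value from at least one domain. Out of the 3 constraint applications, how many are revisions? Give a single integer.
Constraint 1 (Z < X) on D(Z)={4,5,7} D(X)={2,4,5}: Z {4,5,7}->{4}; X {2,4,5}->{5} => REVISION
Constraint 2 (X < Y) on D(X)={5} D(Y)={2,3,4,6,7}: Y {2,3,4,6,7}->{6,7} => REVISION
Constraint 3 (Z + X = Y) on D(Z)={4} D(X)={5} D(Y)={6,7}: Z {4}->{}; X {5}->{}; Y {6,7}->{} => REVISION
Total revisions = 3

Answer: 3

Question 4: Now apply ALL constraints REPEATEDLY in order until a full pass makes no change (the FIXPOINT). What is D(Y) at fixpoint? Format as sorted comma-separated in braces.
pass 0 (initial): D(Y)={2,3,4,6,7}
pass 1: X {2,4,5}->{}; Y {2,3,4,6,7}->{}; Z {4,5,7}->{}
pass 2: no change
Fixpoint after 2 passes: D(Y) = {}

Answer: {}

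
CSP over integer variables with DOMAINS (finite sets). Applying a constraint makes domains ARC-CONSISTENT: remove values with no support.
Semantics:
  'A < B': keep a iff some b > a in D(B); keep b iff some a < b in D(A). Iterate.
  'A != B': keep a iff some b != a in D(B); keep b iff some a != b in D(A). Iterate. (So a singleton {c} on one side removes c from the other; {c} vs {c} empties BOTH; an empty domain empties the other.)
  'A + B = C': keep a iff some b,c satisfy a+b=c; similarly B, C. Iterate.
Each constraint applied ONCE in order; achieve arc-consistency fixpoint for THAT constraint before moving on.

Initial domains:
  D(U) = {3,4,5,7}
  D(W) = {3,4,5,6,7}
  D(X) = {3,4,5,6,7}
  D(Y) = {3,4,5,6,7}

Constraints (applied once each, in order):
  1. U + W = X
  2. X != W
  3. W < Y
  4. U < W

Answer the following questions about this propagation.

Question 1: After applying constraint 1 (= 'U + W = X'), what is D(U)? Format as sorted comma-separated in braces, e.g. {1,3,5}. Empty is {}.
Constraint 1 (U + W = X) on D(U)={3,4,5,7} D(W)={3,4,5,6,7} D(X)={3,4,5,6,7}: U {3,4,5,7}->{3,4}; W {3,4,5,6,7}->{3,4}; X {3,4,5,6,7}->{6,7}
So after constraint 1: D(U) = {3,4}

Answer: {3,4}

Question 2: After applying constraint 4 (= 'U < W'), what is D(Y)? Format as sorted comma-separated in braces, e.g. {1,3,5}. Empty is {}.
Answer: {4,5,6,7}

Derivation:
Constraint 1 (U + W = X) on D(U)={3,4,5,7} D(W)={3,4,5,6,7} D(X)={3,4,5,6,7}: U {3,4,5,7}->{3,4}; W {3,4,5,6,7}->{3,4}; X {3,4,5,6,7}->{6,7}
Constraint 2 (X != W) on D(X)={6,7} D(W)={3,4}: no change
Constraint 3 (W < Y) on D(W)={3,4} D(Y)={3,4,5,6,7}: Y {3,4,5,6,7}->{4,5,6,7}
Constraint 4 (U < W) on D(U)={3,4} D(W)={3,4}: U {3,4}->{3}; W {3,4}->{4}
So after constraint 4: D(Y) = {4,5,6,7}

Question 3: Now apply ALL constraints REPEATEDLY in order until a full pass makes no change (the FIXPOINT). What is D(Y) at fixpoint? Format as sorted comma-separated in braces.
pass 0 (initial): D(Y)={3,4,5,6,7}
pass 1: U {3,4,5,7}->{3}; W {3,4,5,6,7}->{4}; X {3,4,5,6,7}->{6,7}; Y {3,4,5,6,7}->{4,5,6,7}
pass 2: X {6,7}->{7}; Y {4,5,6,7}->{5,6,7}
pass 3: no change
Fixpoint after 3 passes: D(Y) = {5,6,7}

Answer: {5,6,7}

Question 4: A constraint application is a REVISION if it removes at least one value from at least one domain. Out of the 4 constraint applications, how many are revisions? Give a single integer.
Constraint 1 (U + W = X) on D(U)={3,4,5,7} D(W)={3,4,5,6,7} D(X)={3,4,5,6,7}: U {3,4,5,7}->{3,4}; W {3,4,5,6,7}->{3,4}; X {3,4,5,6,7}->{6,7} => REVISION
Constraint 2 (X != W) on D(X)={6,7} D(W)={3,4}: no change => not a revision
Constraint 3 (W < Y) on D(W)={3,4} D(Y)={3,4,5,6,7}: Y {3,4,5,6,7}->{4,5,6,7} => REVISION
Constraint 4 (U < W) on D(U)={3,4} D(W)={3,4}: U {3,4}->{3}; W {3,4}->{4} => REVISION
Total revisions = 3

Answer: 3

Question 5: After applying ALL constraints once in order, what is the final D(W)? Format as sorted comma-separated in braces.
Answer: {4}

Derivation:
Constraint 1 (U + W = X) on D(U)={3,4,5,7} D(W)={3,4,5,6,7} D(X)={3,4,5,6,7}: U {3,4,5,7}->{3,4}; W {3,4,5,6,7}->{3,4}; X {3,4,5,6,7}->{6,7}
Constraint 2 (X != W) on D(X)={6,7} D(W)={3,4}: no change
Constraint 3 (W < Y) on D(W)={3,4} D(Y)={3,4,5,6,7}: Y {3,4,5,6,7}->{4,5,6,7}
Constraint 4 (U < W) on D(U)={3,4} D(W)={3,4}: U {3,4}->{3}; W {3,4}->{4}
So after all 4 constraints: D(W) = {4}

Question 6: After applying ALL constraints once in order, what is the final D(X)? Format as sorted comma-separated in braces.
Answer: {6,7}

Derivation:
Constraint 1 (U + W = X) on D(U)={3,4,5,7} D(W)={3,4,5,6,7} D(X)={3,4,5,6,7}: U {3,4,5,7}->{3,4}; W {3,4,5,6,7}->{3,4}; X {3,4,5,6,7}->{6,7}
Constraint 2 (X != W) on D(X)={6,7} D(W)={3,4}: no change
Constraint 3 (W < Y) on D(W)={3,4} D(Y)={3,4,5,6,7}: Y {3,4,5,6,7}->{4,5,6,7}
Constraint 4 (U < W) on D(U)={3,4} D(W)={3,4}: U {3,4}->{3}; W {3,4}->{4}
So after all 4 constraints: D(X) = {6,7}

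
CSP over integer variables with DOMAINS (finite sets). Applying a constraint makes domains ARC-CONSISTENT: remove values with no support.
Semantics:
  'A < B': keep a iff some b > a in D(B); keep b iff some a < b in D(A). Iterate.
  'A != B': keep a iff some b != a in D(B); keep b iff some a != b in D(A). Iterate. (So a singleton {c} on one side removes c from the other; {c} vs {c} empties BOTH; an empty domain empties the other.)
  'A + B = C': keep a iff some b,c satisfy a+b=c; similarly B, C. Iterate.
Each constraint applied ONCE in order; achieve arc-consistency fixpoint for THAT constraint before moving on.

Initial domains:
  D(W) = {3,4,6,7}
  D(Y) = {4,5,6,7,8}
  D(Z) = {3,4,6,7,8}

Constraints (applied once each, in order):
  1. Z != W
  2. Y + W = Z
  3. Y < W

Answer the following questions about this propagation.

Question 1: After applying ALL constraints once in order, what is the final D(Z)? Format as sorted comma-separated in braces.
Constraint 1 (Z != W) on D(Z)={3,4,6,7,8} D(W)={3,4,6,7}: no change
Constraint 2 (Y + W = Z) on D(Y)={4,5,6,7,8} D(W)={3,4,6,7} D(Z)={3,4,6,7,8}: Y {4,5,6,7,8}->{4,5}; W {3,4,6,7}->{3,4}; Z {3,4,6,7,8}->{7,8}
Constraint 3 (Y < W) on D(Y)={4,5} D(W)={3,4}: Y {4,5}->{}; W {3,4}->{}
So after all 3 constraints: D(Z) = {7,8}

Answer: {7,8}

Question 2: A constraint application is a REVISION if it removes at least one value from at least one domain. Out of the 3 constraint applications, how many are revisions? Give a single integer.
Constraint 1 (Z != W) on D(Z)={3,4,6,7,8} D(W)={3,4,6,7}: no change => not a revision
Constraint 2 (Y + W = Z) on D(Y)={4,5,6,7,8} D(W)={3,4,6,7} D(Z)={3,4,6,7,8}: Y {4,5,6,7,8}->{4,5}; W {3,4,6,7}->{3,4}; Z {3,4,6,7,8}->{7,8} => REVISION
Constraint 3 (Y < W) on D(Y)={4,5} D(W)={3,4}: Y {4,5}->{}; W {3,4}->{} => REVISION
Total revisions = 2

Answer: 2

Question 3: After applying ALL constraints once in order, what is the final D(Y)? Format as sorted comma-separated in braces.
Constraint 1 (Z != W) on D(Z)={3,4,6,7,8} D(W)={3,4,6,7}: no change
Constraint 2 (Y + W = Z) on D(Y)={4,5,6,7,8} D(W)={3,4,6,7} D(Z)={3,4,6,7,8}: Y {4,5,6,7,8}->{4,5}; W {3,4,6,7}->{3,4}; Z {3,4,6,7,8}->{7,8}
Constraint 3 (Y < W) on D(Y)={4,5} D(W)={3,4}: Y {4,5}->{}; W {3,4}->{}
So after all 3 constraints: D(Y) = {}

Answer: {}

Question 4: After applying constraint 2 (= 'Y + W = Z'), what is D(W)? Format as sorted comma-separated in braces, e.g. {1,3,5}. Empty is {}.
Answer: {3,4}

Derivation:
Constraint 1 (Z != W) on D(Z)={3,4,6,7,8} D(W)={3,4,6,7}: no change
Constraint 2 (Y + W = Z) on D(Y)={4,5,6,7,8} D(W)={3,4,6,7} D(Z)={3,4,6,7,8}: Y {4,5,6,7,8}->{4,5}; W {3,4,6,7}->{3,4}; Z {3,4,6,7,8}->{7,8}
So after constraint 2: D(W) = {3,4}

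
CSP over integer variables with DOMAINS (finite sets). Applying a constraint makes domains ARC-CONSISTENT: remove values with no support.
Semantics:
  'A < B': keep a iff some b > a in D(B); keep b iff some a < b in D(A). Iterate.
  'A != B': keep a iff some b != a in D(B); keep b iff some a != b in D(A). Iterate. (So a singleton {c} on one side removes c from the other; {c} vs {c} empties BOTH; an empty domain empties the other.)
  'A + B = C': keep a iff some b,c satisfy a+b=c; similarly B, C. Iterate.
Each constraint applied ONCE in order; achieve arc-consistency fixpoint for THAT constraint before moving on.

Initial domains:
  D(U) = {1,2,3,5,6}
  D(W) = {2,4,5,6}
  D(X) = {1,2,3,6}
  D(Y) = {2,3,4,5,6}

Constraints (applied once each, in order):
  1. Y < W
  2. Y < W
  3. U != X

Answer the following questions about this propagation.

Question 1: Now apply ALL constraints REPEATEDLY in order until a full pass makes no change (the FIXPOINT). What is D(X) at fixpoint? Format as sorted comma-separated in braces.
pass 0 (initial): D(X)={1,2,3,6}
pass 1: W {2,4,5,6}->{4,5,6}; Y {2,3,4,5,6}->{2,3,4,5}
pass 2: no change
Fixpoint after 2 passes: D(X) = {1,2,3,6}

Answer: {1,2,3,6}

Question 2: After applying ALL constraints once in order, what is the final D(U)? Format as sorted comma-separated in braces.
Answer: {1,2,3,5,6}

Derivation:
Constraint 1 (Y < W) on D(Y)={2,3,4,5,6} D(W)={2,4,5,6}: Y {2,3,4,5,6}->{2,3,4,5}; W {2,4,5,6}->{4,5,6}
Constraint 2 (Y < W) on D(Y)={2,3,4,5} D(W)={4,5,6}: no change
Constraint 3 (U != X) on D(U)={1,2,3,5,6} D(X)={1,2,3,6}: no change
So after all 3 constraints: D(U) = {1,2,3,5,6}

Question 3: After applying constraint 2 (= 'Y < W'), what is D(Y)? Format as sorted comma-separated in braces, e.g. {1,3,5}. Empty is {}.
Constraint 1 (Y < W) on D(Y)={2,3,4,5,6} D(W)={2,4,5,6}: Y {2,3,4,5,6}->{2,3,4,5}; W {2,4,5,6}->{4,5,6}
Constraint 2 (Y < W) on D(Y)={2,3,4,5} D(W)={4,5,6}: no change
So after constraint 2: D(Y) = {2,3,4,5}

Answer: {2,3,4,5}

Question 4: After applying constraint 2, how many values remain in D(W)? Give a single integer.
Answer: 3

Derivation:
Constraint 1 (Y < W) on D(Y)={2,3,4,5,6} D(W)={2,4,5,6}: Y {2,3,4,5,6}->{2,3,4,5}; W {2,4,5,6}->{4,5,6}
Constraint 2 (Y < W) on D(Y)={2,3,4,5} D(W)={4,5,6}: no change
So after constraint 2: D(W)={4,5,6}, size = 3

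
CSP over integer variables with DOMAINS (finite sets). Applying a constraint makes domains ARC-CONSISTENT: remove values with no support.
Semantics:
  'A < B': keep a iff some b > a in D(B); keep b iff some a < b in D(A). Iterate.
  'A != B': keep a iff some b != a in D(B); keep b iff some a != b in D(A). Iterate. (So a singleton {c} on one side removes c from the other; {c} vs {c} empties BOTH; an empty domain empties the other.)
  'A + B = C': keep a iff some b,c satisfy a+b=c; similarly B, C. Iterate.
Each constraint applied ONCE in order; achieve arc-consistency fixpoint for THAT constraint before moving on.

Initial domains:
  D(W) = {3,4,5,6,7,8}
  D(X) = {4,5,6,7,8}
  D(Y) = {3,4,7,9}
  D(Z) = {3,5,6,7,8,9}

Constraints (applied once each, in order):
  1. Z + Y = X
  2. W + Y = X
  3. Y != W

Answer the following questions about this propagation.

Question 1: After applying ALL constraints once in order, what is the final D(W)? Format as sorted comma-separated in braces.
Answer: {3,4,5}

Derivation:
Constraint 1 (Z + Y = X) on D(Z)={3,5,6,7,8,9} D(Y)={3,4,7,9} D(X)={4,5,6,7,8}: Z {3,5,6,7,8,9}->{3,5}; Y {3,4,7,9}->{3,4}; X {4,5,6,7,8}->{6,7,8}
Constraint 2 (W + Y = X) on D(W)={3,4,5,6,7,8} D(Y)={3,4} D(X)={6,7,8}: W {3,4,5,6,7,8}->{3,4,5}
Constraint 3 (Y != W) on D(Y)={3,4} D(W)={3,4,5}: no change
So after all 3 constraints: D(W) = {3,4,5}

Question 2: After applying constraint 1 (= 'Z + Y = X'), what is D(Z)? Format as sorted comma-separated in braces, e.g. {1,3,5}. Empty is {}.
Constraint 1 (Z + Y = X) on D(Z)={3,5,6,7,8,9} D(Y)={3,4,7,9} D(X)={4,5,6,7,8}: Z {3,5,6,7,8,9}->{3,5}; Y {3,4,7,9}->{3,4}; X {4,5,6,7,8}->{6,7,8}
So after constraint 1: D(Z) = {3,5}

Answer: {3,5}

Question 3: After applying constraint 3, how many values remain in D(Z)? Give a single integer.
Constraint 1 (Z + Y = X) on D(Z)={3,5,6,7,8,9} D(Y)={3,4,7,9} D(X)={4,5,6,7,8}: Z {3,5,6,7,8,9}->{3,5}; Y {3,4,7,9}->{3,4}; X {4,5,6,7,8}->{6,7,8}
Constraint 2 (W + Y = X) on D(W)={3,4,5,6,7,8} D(Y)={3,4} D(X)={6,7,8}: W {3,4,5,6,7,8}->{3,4,5}
Constraint 3 (Y != W) on D(Y)={3,4} D(W)={3,4,5}: no change
So after constraint 3: D(Z)={3,5}, size = 2

Answer: 2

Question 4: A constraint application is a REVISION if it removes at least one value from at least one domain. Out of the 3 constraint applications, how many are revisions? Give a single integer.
Answer: 2

Derivation:
Constraint 1 (Z + Y = X) on D(Z)={3,5,6,7,8,9} D(Y)={3,4,7,9} D(X)={4,5,6,7,8}: Z {3,5,6,7,8,9}->{3,5}; Y {3,4,7,9}->{3,4}; X {4,5,6,7,8}->{6,7,8} => REVISION
Constraint 2 (W + Y = X) on D(W)={3,4,5,6,7,8} D(Y)={3,4} D(X)={6,7,8}: W {3,4,5,6,7,8}->{3,4,5} => REVISION
Constraint 3 (Y != W) on D(Y)={3,4} D(W)={3,4,5}: no change => not a revision
Total revisions = 2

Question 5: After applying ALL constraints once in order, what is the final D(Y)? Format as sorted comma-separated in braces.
Constraint 1 (Z + Y = X) on D(Z)={3,5,6,7,8,9} D(Y)={3,4,7,9} D(X)={4,5,6,7,8}: Z {3,5,6,7,8,9}->{3,5}; Y {3,4,7,9}->{3,4}; X {4,5,6,7,8}->{6,7,8}
Constraint 2 (W + Y = X) on D(W)={3,4,5,6,7,8} D(Y)={3,4} D(X)={6,7,8}: W {3,4,5,6,7,8}->{3,4,5}
Constraint 3 (Y != W) on D(Y)={3,4} D(W)={3,4,5}: no change
So after all 3 constraints: D(Y) = {3,4}

Answer: {3,4}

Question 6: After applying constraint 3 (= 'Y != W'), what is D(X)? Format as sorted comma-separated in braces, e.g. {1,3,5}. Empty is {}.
Constraint 1 (Z + Y = X) on D(Z)={3,5,6,7,8,9} D(Y)={3,4,7,9} D(X)={4,5,6,7,8}: Z {3,5,6,7,8,9}->{3,5}; Y {3,4,7,9}->{3,4}; X {4,5,6,7,8}->{6,7,8}
Constraint 2 (W + Y = X) on D(W)={3,4,5,6,7,8} D(Y)={3,4} D(X)={6,7,8}: W {3,4,5,6,7,8}->{3,4,5}
Constraint 3 (Y != W) on D(Y)={3,4} D(W)={3,4,5}: no change
So after constraint 3: D(X) = {6,7,8}

Answer: {6,7,8}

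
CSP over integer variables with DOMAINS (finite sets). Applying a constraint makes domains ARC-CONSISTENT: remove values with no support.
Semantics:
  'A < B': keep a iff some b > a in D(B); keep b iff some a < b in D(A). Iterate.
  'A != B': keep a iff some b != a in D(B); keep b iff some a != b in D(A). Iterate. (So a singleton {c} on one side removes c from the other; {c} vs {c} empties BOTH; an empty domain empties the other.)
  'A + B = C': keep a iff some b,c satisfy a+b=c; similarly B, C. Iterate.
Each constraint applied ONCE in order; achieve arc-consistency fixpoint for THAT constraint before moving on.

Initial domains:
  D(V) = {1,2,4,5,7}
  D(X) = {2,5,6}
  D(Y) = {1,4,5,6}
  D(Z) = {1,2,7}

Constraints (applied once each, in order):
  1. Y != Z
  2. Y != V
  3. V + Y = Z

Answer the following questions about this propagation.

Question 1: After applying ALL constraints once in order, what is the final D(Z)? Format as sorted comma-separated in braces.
Answer: {2,7}

Derivation:
Constraint 1 (Y != Z) on D(Y)={1,4,5,6} D(Z)={1,2,7}: no change
Constraint 2 (Y != V) on D(Y)={1,4,5,6} D(V)={1,2,4,5,7}: no change
Constraint 3 (V + Y = Z) on D(V)={1,2,4,5,7} D(Y)={1,4,5,6} D(Z)={1,2,7}: V {1,2,4,5,7}->{1,2}; Y {1,4,5,6}->{1,5,6}; Z {1,2,7}->{2,7}
So after all 3 constraints: D(Z) = {2,7}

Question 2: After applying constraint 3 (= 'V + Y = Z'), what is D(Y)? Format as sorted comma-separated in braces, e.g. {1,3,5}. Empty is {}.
Constraint 1 (Y != Z) on D(Y)={1,4,5,6} D(Z)={1,2,7}: no change
Constraint 2 (Y != V) on D(Y)={1,4,5,6} D(V)={1,2,4,5,7}: no change
Constraint 3 (V + Y = Z) on D(V)={1,2,4,5,7} D(Y)={1,4,5,6} D(Z)={1,2,7}: V {1,2,4,5,7}->{1,2}; Y {1,4,5,6}->{1,5,6}; Z {1,2,7}->{2,7}
So after constraint 3: D(Y) = {1,5,6}

Answer: {1,5,6}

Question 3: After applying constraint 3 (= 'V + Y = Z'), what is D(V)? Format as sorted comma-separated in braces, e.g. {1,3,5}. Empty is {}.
Constraint 1 (Y != Z) on D(Y)={1,4,5,6} D(Z)={1,2,7}: no change
Constraint 2 (Y != V) on D(Y)={1,4,5,6} D(V)={1,2,4,5,7}: no change
Constraint 3 (V + Y = Z) on D(V)={1,2,4,5,7} D(Y)={1,4,5,6} D(Z)={1,2,7}: V {1,2,4,5,7}->{1,2}; Y {1,4,5,6}->{1,5,6}; Z {1,2,7}->{2,7}
So after constraint 3: D(V) = {1,2}

Answer: {1,2}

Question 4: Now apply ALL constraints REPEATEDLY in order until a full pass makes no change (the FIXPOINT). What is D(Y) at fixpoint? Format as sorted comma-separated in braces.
Answer: {1,5,6}

Derivation:
pass 0 (initial): D(Y)={1,4,5,6}
pass 1: V {1,2,4,5,7}->{1,2}; Y {1,4,5,6}->{1,5,6}; Z {1,2,7}->{2,7}
pass 2: no change
Fixpoint after 2 passes: D(Y) = {1,5,6}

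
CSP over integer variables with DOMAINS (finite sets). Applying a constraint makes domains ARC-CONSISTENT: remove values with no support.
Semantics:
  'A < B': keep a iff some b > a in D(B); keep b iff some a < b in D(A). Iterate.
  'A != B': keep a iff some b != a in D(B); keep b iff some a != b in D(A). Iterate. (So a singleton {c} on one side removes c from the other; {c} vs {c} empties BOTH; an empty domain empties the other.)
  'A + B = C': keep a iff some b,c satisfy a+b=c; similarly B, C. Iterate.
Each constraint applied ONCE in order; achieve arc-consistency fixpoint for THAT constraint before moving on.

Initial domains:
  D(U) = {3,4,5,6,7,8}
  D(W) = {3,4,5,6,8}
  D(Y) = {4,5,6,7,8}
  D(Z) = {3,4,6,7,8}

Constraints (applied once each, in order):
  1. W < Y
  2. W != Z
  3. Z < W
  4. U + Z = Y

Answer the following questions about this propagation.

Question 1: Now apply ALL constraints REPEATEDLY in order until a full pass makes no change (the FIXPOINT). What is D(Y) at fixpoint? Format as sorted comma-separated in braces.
Answer: {6,7,8}

Derivation:
pass 0 (initial): D(Y)={4,5,6,7,8}
pass 1: U {3,4,5,6,7,8}->{3,4,5}; W {3,4,5,6,8}->{4,5,6}; Y {4,5,6,7,8}->{6,7,8}; Z {3,4,6,7,8}->{3,4}
pass 2: no change
Fixpoint after 2 passes: D(Y) = {6,7,8}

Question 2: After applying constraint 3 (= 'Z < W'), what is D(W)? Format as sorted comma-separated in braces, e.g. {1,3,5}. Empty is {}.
Answer: {4,5,6}

Derivation:
Constraint 1 (W < Y) on D(W)={3,4,5,6,8} D(Y)={4,5,6,7,8}: W {3,4,5,6,8}->{3,4,5,6}
Constraint 2 (W != Z) on D(W)={3,4,5,6} D(Z)={3,4,6,7,8}: no change
Constraint 3 (Z < W) on D(Z)={3,4,6,7,8} D(W)={3,4,5,6}: Z {3,4,6,7,8}->{3,4}; W {3,4,5,6}->{4,5,6}
So after constraint 3: D(W) = {4,5,6}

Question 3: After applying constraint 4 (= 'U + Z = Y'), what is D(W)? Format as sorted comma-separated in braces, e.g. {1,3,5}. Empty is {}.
Constraint 1 (W < Y) on D(W)={3,4,5,6,8} D(Y)={4,5,6,7,8}: W {3,4,5,6,8}->{3,4,5,6}
Constraint 2 (W != Z) on D(W)={3,4,5,6} D(Z)={3,4,6,7,8}: no change
Constraint 3 (Z < W) on D(Z)={3,4,6,7,8} D(W)={3,4,5,6}: Z {3,4,6,7,8}->{3,4}; W {3,4,5,6}->{4,5,6}
Constraint 4 (U + Z = Y) on D(U)={3,4,5,6,7,8} D(Z)={3,4} D(Y)={4,5,6,7,8}: U {3,4,5,6,7,8}->{3,4,5}; Y {4,5,6,7,8}->{6,7,8}
So after constraint 4: D(W) = {4,5,6}

Answer: {4,5,6}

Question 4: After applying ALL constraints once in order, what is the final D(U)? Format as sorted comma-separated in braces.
Answer: {3,4,5}

Derivation:
Constraint 1 (W < Y) on D(W)={3,4,5,6,8} D(Y)={4,5,6,7,8}: W {3,4,5,6,8}->{3,4,5,6}
Constraint 2 (W != Z) on D(W)={3,4,5,6} D(Z)={3,4,6,7,8}: no change
Constraint 3 (Z < W) on D(Z)={3,4,6,7,8} D(W)={3,4,5,6}: Z {3,4,6,7,8}->{3,4}; W {3,4,5,6}->{4,5,6}
Constraint 4 (U + Z = Y) on D(U)={3,4,5,6,7,8} D(Z)={3,4} D(Y)={4,5,6,7,8}: U {3,4,5,6,7,8}->{3,4,5}; Y {4,5,6,7,8}->{6,7,8}
So after all 4 constraints: D(U) = {3,4,5}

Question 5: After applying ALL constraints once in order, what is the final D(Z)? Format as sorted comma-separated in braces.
Constraint 1 (W < Y) on D(W)={3,4,5,6,8} D(Y)={4,5,6,7,8}: W {3,4,5,6,8}->{3,4,5,6}
Constraint 2 (W != Z) on D(W)={3,4,5,6} D(Z)={3,4,6,7,8}: no change
Constraint 3 (Z < W) on D(Z)={3,4,6,7,8} D(W)={3,4,5,6}: Z {3,4,6,7,8}->{3,4}; W {3,4,5,6}->{4,5,6}
Constraint 4 (U + Z = Y) on D(U)={3,4,5,6,7,8} D(Z)={3,4} D(Y)={4,5,6,7,8}: U {3,4,5,6,7,8}->{3,4,5}; Y {4,5,6,7,8}->{6,7,8}
So after all 4 constraints: D(Z) = {3,4}

Answer: {3,4}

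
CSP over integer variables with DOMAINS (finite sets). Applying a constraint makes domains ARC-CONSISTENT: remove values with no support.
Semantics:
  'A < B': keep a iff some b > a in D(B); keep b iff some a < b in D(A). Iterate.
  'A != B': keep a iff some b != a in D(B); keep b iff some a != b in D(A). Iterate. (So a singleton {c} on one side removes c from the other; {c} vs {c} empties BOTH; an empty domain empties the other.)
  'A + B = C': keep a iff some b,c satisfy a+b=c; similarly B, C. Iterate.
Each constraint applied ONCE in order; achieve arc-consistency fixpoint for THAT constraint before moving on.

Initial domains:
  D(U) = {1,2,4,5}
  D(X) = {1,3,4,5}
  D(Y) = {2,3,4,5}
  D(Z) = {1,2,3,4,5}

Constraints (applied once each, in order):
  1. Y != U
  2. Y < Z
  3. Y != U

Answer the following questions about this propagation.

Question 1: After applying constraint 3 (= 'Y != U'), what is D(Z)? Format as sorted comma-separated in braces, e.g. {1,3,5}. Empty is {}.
Constraint 1 (Y != U) on D(Y)={2,3,4,5} D(U)={1,2,4,5}: no change
Constraint 2 (Y < Z) on D(Y)={2,3,4,5} D(Z)={1,2,3,4,5}: Y {2,3,4,5}->{2,3,4}; Z {1,2,3,4,5}->{3,4,5}
Constraint 3 (Y != U) on D(Y)={2,3,4} D(U)={1,2,4,5}: no change
So after constraint 3: D(Z) = {3,4,5}

Answer: {3,4,5}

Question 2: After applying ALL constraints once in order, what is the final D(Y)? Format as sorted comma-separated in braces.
Constraint 1 (Y != U) on D(Y)={2,3,4,5} D(U)={1,2,4,5}: no change
Constraint 2 (Y < Z) on D(Y)={2,3,4,5} D(Z)={1,2,3,4,5}: Y {2,3,4,5}->{2,3,4}; Z {1,2,3,4,5}->{3,4,5}
Constraint 3 (Y != U) on D(Y)={2,3,4} D(U)={1,2,4,5}: no change
So after all 3 constraints: D(Y) = {2,3,4}

Answer: {2,3,4}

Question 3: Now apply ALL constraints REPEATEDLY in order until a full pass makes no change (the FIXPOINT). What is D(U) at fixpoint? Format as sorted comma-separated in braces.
Answer: {1,2,4,5}

Derivation:
pass 0 (initial): D(U)={1,2,4,5}
pass 1: Y {2,3,4,5}->{2,3,4}; Z {1,2,3,4,5}->{3,4,5}
pass 2: no change
Fixpoint after 2 passes: D(U) = {1,2,4,5}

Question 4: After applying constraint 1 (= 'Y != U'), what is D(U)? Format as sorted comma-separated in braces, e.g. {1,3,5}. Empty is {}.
Constraint 1 (Y != U) on D(Y)={2,3,4,5} D(U)={1,2,4,5}: no change
So after constraint 1: D(U) = {1,2,4,5}

Answer: {1,2,4,5}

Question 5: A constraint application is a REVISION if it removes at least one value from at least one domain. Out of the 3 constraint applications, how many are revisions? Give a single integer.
Constraint 1 (Y != U) on D(Y)={2,3,4,5} D(U)={1,2,4,5}: no change => not a revision
Constraint 2 (Y < Z) on D(Y)={2,3,4,5} D(Z)={1,2,3,4,5}: Y {2,3,4,5}->{2,3,4}; Z {1,2,3,4,5}->{3,4,5} => REVISION
Constraint 3 (Y != U) on D(Y)={2,3,4} D(U)={1,2,4,5}: no change => not a revision
Total revisions = 1

Answer: 1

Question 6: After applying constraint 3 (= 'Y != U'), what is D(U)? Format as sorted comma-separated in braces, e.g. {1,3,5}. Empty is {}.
Constraint 1 (Y != U) on D(Y)={2,3,4,5} D(U)={1,2,4,5}: no change
Constraint 2 (Y < Z) on D(Y)={2,3,4,5} D(Z)={1,2,3,4,5}: Y {2,3,4,5}->{2,3,4}; Z {1,2,3,4,5}->{3,4,5}
Constraint 3 (Y != U) on D(Y)={2,3,4} D(U)={1,2,4,5}: no change
So after constraint 3: D(U) = {1,2,4,5}

Answer: {1,2,4,5}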